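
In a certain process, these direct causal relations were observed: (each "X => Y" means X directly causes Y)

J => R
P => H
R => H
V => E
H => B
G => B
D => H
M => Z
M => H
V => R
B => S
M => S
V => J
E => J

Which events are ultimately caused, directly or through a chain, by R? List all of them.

Direct effects: H.
2 steps out: B.
3 steps out: S.
Not reachable from it: G, V, P, M, E, J, D, Z.

B, H, S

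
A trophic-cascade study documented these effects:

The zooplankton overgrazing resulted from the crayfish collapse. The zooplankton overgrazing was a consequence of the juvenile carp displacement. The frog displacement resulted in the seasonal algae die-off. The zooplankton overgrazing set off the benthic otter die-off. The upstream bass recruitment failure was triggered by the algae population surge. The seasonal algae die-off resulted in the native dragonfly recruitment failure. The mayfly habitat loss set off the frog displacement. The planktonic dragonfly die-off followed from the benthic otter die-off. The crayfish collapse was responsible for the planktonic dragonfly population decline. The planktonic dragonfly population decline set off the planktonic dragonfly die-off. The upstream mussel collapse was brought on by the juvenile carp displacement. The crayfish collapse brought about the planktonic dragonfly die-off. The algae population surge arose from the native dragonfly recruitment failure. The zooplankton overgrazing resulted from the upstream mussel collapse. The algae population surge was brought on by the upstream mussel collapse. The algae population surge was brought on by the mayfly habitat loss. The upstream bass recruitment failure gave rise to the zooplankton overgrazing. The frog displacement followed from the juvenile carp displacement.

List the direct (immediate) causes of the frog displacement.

the juvenile carp displacement, the mayfly habitat loss

the juvenile carp displacement, the mayfly habitat loss → the frog displacement with nothing further upstream stated.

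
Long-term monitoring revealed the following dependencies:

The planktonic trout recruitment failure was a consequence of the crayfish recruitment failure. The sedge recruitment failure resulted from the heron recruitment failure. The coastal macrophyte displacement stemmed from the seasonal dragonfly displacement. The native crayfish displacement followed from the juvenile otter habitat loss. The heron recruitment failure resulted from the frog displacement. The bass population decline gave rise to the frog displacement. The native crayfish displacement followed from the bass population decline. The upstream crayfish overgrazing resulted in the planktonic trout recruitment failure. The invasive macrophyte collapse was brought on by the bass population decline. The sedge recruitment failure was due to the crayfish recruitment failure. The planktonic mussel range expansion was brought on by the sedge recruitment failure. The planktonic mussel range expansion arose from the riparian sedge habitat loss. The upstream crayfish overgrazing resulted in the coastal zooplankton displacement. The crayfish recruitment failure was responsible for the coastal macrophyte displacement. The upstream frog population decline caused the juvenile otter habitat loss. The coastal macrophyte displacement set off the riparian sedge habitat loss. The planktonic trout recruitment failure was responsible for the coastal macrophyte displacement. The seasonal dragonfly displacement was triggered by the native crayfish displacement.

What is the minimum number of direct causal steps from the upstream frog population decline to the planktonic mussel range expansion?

6

Shortest chain: the upstream frog population decline → the juvenile otter habitat loss → the native crayfish displacement → the seasonal dragonfly displacement → the coastal macrophyte displacement → the riparian sedge habitat loss → the planktonic mussel range expansion.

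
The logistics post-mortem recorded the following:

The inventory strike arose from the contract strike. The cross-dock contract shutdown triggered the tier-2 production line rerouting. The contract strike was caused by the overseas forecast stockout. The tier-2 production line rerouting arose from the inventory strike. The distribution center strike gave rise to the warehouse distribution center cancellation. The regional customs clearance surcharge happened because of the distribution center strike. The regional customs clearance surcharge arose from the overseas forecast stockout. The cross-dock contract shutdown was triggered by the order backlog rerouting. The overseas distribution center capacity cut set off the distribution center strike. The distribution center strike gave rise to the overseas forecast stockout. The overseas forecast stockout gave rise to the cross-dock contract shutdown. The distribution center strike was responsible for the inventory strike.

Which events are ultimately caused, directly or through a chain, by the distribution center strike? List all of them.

the contract strike, the cross-dock contract shutdown, the inventory strike, the overseas forecast stockout, the regional customs clearance surcharge, the tier-2 production line rerouting, the warehouse distribution center cancellation

Direct effects: the overseas forecast stockout, the warehouse distribution center cancellation, the regional customs clearance surcharge, the inventory strike.
2 steps out: the cross-dock contract shutdown, the contract strike, the tier-2 production line rerouting.
Not reachable from it: the overseas distribution center capacity cut, the order backlog rerouting.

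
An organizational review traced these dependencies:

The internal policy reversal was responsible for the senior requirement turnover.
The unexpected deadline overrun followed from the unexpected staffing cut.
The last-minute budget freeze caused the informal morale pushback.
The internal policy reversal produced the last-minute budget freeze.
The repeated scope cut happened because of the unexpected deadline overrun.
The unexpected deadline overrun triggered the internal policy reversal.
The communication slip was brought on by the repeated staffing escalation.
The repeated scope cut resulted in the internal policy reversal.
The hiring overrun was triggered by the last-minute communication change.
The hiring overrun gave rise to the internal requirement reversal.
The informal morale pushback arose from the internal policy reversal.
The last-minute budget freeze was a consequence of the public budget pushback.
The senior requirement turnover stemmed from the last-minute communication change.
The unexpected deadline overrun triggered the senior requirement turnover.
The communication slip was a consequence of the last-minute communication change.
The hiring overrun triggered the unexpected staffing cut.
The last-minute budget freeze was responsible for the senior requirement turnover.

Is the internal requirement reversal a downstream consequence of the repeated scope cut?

The repeated scope cut leads to the internal policy reversal, the last-minute budget freeze, the informal morale pushback, the senior requirement turnover; the internal requirement reversal is not among them.

No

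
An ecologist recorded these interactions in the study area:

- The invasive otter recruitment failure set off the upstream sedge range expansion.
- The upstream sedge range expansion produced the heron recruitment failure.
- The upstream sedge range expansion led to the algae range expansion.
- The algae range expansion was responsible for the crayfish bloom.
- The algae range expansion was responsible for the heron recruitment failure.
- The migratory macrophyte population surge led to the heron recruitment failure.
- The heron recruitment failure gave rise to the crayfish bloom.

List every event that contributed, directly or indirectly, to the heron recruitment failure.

Immediate causes of the heron recruitment failure: the upstream sedge range expansion, the algae range expansion, the migratory macrophyte population surge.
Further upstream: the invasive otter recruitment failure.

the algae range expansion, the invasive otter recruitment failure, the migratory macrophyte population surge, the upstream sedge range expansion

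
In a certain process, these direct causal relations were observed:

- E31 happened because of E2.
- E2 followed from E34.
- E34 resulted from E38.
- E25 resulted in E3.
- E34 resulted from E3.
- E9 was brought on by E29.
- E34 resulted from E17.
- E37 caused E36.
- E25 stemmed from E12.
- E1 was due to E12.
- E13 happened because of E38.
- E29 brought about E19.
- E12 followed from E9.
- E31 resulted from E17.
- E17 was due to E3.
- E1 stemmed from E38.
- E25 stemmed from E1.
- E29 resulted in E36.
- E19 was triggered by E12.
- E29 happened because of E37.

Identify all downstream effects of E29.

Direct effects: E36, E9, E19.
2 steps out: E12.
3 steps out: E1, E25.
4 steps out: E3.
5 steps out: E17, E34.
6 steps out: E2, E31.
Not reachable from it: E38, E37, E13.

E1, E12, E17, E19, E2, E25, E3, E31, E34, E36, E9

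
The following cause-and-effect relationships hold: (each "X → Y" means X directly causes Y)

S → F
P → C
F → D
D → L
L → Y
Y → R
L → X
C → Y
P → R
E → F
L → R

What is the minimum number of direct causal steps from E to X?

4

Shortest chain: E → F → D → L → X.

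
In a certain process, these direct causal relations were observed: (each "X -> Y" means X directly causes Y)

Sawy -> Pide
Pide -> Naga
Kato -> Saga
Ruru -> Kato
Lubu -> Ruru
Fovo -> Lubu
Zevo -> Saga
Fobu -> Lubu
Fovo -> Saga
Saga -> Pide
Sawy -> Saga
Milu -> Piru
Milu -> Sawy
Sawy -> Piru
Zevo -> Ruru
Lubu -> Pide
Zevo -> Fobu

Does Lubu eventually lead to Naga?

There is a causal chain: Lubu → Pide → Naga.

Yes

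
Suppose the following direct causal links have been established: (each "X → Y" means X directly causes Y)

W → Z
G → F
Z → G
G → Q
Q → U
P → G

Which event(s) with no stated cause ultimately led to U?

P, W

Tracing upstream from U: U ← Q ← G ← Z ← W.
A separate upstream branch: U ← Q ← G ← P.
Each of those chain origins has no stated cause.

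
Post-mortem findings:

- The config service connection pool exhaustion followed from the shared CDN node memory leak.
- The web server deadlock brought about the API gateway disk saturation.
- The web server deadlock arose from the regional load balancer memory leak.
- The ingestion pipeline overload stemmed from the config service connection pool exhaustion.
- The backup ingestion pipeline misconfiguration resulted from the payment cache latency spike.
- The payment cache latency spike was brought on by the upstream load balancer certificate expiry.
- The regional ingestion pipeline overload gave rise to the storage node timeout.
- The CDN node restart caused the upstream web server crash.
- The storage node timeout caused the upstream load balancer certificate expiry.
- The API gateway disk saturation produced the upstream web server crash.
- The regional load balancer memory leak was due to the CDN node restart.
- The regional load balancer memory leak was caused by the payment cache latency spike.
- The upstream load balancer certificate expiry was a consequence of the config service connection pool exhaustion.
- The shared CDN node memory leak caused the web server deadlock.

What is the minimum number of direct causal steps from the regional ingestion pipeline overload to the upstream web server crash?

Shortest chain: the regional ingestion pipeline overload → the storage node timeout → the upstream load balancer certificate expiry → the payment cache latency spike → the regional load balancer memory leak → the web server deadlock → the API gateway disk saturation → the upstream web server crash.

7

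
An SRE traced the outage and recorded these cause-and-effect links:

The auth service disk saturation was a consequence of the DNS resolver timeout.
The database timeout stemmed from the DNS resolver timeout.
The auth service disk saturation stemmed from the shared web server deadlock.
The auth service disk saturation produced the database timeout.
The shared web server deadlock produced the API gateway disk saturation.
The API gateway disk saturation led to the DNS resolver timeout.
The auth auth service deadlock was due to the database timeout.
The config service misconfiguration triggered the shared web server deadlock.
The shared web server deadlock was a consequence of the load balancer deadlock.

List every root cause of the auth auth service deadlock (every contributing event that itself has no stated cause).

Tracing upstream from the auth auth service deadlock: the auth auth service deadlock ← the database timeout ← the auth service disk saturation ← the shared web server deadlock ← the load balancer deadlock.
A separate upstream branch: the auth auth service deadlock ← the database timeout ← the auth service disk saturation ← the shared web server deadlock ← the config service misconfiguration.
Each of those chain origins has no stated cause.

the config service misconfiguration, the load balancer deadlock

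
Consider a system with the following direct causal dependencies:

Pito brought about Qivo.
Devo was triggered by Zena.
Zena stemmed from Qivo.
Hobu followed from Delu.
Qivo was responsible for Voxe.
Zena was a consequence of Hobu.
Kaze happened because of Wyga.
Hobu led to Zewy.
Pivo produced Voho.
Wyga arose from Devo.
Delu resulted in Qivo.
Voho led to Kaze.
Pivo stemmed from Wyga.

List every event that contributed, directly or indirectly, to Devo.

Immediate cause of Devo: Zena.
Further upstream: Delu, Hobu, Qivo, Pito.

Delu, Hobu, Pito, Qivo, Zena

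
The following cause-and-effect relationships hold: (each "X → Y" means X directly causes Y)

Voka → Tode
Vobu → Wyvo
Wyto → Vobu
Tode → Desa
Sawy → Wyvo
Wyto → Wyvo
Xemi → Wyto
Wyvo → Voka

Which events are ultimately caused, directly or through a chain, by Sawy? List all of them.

Direct effects: Wyvo.
2 steps out: Voka.
3 steps out: Tode.
4 steps out: Desa.
Not reachable from it: Xemi, Wyto, Vobu.

Desa, Tode, Voka, Wyvo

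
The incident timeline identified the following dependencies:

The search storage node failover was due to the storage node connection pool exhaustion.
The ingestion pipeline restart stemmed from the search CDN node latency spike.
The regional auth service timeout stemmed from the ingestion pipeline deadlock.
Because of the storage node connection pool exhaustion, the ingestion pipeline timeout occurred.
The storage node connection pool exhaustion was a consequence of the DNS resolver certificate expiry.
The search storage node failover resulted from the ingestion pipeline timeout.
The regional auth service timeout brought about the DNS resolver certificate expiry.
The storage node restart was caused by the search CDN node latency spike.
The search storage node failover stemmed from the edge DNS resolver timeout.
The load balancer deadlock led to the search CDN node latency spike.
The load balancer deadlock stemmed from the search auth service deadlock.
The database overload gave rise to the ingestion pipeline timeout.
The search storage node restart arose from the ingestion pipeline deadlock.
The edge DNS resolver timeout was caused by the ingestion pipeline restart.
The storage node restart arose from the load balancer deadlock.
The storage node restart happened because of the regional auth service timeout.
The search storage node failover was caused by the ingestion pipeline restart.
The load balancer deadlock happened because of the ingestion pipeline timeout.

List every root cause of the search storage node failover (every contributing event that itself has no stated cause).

Tracing upstream from the search storage node failover: the search storage node failover ← the ingestion pipeline restart ← the search CDN node latency spike ← the load balancer deadlock ← the search auth service deadlock.
A separate upstream branch: the search storage node failover ← the storage node connection pool exhaustion ← the DNS resolver certificate expiry ← the regional auth service timeout ← the ingestion pipeline deadlock.
A separate upstream branch: the search storage node failover ← the ingestion pipeline timeout ← the database overload.
Each of those chain origins has no stated cause.

the database overload, the ingestion pipeline deadlock, the search auth service deadlock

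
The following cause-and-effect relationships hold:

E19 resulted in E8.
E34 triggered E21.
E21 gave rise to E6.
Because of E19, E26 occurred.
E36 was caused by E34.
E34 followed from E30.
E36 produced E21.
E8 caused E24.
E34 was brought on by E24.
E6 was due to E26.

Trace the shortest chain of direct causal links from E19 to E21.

E19 → E8 → E24 → E34 → E21

E19 → E8
E8 → E24
E24 → E34
E34 → E21
Length: 4 steps.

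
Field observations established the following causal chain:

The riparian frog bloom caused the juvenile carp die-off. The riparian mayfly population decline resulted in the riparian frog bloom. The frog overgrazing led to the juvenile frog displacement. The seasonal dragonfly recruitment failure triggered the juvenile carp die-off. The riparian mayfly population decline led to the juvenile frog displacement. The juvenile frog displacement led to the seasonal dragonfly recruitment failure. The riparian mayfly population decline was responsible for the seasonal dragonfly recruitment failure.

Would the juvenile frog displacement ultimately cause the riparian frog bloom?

No

The juvenile frog displacement leads to the seasonal dragonfly recruitment failure, the juvenile carp die-off; the riparian frog bloom is not among them.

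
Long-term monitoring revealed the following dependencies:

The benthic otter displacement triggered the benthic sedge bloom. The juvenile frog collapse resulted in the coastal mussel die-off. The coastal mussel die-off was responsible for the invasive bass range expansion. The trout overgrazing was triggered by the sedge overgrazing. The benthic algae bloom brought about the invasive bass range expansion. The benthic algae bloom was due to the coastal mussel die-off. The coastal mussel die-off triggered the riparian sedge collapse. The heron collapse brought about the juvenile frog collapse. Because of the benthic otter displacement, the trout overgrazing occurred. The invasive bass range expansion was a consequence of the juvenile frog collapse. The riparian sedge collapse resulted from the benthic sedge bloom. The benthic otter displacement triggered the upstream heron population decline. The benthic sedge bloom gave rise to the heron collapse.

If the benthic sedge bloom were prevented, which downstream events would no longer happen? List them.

Downstream of the benthic sedge bloom: the heron collapse, the juvenile frog collapse, the coastal mussel die-off, the riparian sedge collapse, the benthic algae bloom, the invasive bass range expansion.

the benthic algae bloom, the coastal mussel die-off, the heron collapse, the invasive bass range expansion, the juvenile frog collapse, the riparian sedge collapse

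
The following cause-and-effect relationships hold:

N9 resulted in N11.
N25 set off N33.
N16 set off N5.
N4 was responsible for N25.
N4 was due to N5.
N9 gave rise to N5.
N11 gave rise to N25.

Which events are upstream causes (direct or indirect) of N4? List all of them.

Immediate cause of N4: N5.
Further upstream: N9, N16.

N16, N5, N9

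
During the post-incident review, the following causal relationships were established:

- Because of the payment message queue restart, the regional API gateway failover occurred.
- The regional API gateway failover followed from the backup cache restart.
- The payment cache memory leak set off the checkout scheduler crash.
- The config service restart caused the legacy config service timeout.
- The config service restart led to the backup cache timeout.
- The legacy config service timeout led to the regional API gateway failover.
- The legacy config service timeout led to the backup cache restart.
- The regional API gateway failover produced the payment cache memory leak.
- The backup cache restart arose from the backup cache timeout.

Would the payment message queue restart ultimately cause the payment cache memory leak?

Yes

There is a causal chain: the payment message queue restart → the regional API gateway failover → the payment cache memory leak.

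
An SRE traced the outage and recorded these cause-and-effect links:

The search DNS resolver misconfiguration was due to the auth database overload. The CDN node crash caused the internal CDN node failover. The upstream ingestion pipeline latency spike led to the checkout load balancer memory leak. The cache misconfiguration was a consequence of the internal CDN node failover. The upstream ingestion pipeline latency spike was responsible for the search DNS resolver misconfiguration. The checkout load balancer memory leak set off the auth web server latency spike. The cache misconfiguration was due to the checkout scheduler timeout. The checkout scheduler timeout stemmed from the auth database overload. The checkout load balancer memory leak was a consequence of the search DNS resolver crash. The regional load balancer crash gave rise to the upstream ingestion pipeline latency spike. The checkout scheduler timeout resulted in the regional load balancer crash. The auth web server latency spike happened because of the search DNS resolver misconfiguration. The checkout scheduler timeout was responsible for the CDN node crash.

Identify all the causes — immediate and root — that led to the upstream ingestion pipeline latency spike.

Immediate cause of the upstream ingestion pipeline latency spike: the regional load balancer crash.
Further upstream: the auth database overload, the checkout scheduler timeout.

the auth database overload, the checkout scheduler timeout, the regional load balancer crash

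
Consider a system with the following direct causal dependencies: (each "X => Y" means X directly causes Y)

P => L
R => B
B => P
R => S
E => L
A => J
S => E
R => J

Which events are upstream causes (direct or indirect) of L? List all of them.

Immediate causes of L: P, E.
Further upstream: R, S, B.

B, E, P, R, S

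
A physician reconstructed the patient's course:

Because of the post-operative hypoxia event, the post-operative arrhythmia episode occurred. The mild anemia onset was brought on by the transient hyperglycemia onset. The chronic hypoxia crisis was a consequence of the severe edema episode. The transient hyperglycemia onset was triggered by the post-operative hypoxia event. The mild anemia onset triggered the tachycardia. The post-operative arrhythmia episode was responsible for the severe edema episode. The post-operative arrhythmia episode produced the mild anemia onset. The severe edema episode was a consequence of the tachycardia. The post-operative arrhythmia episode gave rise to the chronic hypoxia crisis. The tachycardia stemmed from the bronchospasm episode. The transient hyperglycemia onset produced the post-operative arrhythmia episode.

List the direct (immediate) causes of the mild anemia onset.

Upstream contributors include the post-operative hypoxia event, but only the post-operative arrhythmia episode, the transient hyperglycemia onset feed directly into the mild anemia onset.

the post-operative arrhythmia episode, the transient hyperglycemia onset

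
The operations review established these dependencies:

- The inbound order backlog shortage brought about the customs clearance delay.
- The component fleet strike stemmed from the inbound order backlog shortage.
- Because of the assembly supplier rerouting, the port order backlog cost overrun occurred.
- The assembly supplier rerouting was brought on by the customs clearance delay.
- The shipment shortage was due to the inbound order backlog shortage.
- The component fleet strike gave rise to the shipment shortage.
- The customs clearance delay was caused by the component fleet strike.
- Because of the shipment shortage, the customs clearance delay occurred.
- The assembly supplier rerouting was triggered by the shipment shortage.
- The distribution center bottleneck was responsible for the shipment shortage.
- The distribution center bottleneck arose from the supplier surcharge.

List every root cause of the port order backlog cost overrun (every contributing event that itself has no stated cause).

the inbound order backlog shortage, the supplier surcharge

Tracing upstream from the port order backlog cost overrun: the port order backlog cost overrun ← the assembly supplier rerouting ← the shipment shortage ← the distribution center bottleneck ← the supplier surcharge.
A separate upstream branch: the port order backlog cost overrun ← the assembly supplier rerouting ← the shipment shortage ← the inbound order backlog shortage.
Each of those chain origins has no stated cause.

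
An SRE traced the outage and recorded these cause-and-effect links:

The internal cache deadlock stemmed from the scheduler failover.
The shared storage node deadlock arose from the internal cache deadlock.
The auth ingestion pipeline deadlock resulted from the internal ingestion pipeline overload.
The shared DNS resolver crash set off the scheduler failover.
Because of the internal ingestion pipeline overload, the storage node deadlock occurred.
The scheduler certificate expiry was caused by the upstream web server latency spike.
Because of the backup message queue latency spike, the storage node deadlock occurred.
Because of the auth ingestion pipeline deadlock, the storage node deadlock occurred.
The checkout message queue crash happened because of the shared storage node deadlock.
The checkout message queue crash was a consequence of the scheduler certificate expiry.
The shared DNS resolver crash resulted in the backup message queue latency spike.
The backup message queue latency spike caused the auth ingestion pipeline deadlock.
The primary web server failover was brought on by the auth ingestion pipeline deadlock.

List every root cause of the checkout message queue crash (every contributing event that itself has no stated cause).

Tracing upstream from the checkout message queue crash: the checkout message queue crash ← the shared storage node deadlock ← the internal cache deadlock ← the scheduler failover ← the shared DNS resolver crash.
A separate upstream branch: the checkout message queue crash ← the scheduler certificate expiry ← the upstream web server latency spike.
Each of those chain origins has no stated cause.

the shared DNS resolver crash, the upstream web server latency spike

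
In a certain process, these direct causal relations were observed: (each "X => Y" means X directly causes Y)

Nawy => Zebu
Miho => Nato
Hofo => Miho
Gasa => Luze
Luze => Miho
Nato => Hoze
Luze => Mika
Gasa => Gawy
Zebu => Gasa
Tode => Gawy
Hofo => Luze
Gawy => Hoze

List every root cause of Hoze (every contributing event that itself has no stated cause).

Hofo, Nawy, Tode

Tracing upstream from Hoze: Hoze ← Gawy ← Gasa ← Zebu ← Nawy.
A separate upstream branch: Hoze ← Nato ← Miho ← Hofo.
A separate upstream branch: Hoze ← Gawy ← Tode.
Each of those chain origins has no stated cause.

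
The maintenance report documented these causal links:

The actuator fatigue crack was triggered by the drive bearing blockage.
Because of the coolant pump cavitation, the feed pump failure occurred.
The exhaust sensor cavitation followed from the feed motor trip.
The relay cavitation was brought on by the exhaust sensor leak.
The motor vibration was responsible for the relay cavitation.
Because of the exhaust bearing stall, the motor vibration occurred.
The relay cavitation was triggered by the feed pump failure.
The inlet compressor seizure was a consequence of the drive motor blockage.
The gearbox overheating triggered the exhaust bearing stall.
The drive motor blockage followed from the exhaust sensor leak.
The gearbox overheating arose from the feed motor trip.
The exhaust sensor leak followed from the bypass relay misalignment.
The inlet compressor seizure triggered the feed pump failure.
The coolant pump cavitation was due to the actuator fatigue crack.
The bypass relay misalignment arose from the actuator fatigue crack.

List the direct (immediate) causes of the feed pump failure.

the coolant pump cavitation, the inlet compressor seizure

Upstream contributors include the drive bearing blockage, the actuator fatigue crack, the bypass relay misalignment, the exhaust sensor leak, the drive motor blockage, but only the coolant pump cavitation, the inlet compressor seizure feed directly into the feed pump failure.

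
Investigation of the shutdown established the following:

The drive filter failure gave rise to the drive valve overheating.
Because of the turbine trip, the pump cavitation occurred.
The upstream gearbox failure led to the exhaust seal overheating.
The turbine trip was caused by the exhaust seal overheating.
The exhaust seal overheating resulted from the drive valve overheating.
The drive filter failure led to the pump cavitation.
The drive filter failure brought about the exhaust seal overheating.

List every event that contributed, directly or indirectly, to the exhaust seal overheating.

the drive filter failure, the drive valve overheating, the upstream gearbox failure

Immediate causes of the exhaust seal overheating: the drive filter failure, the drive valve overheating, the upstream gearbox failure.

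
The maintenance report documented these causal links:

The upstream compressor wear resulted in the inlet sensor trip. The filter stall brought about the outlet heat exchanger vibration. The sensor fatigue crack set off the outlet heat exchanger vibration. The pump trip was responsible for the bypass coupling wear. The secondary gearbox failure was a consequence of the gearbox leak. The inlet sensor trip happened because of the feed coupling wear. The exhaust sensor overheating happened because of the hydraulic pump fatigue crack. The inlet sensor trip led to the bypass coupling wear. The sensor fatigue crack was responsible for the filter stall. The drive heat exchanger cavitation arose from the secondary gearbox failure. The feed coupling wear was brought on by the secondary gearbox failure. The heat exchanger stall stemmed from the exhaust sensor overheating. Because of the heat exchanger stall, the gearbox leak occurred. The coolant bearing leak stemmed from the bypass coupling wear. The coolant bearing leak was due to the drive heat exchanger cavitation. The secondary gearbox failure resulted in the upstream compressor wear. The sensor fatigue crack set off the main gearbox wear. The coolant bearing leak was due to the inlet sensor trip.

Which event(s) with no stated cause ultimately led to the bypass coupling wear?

the hydraulic pump fatigue crack, the pump trip

Tracing upstream from the bypass coupling wear: the bypass coupling wear ← the inlet sensor trip ← the upstream compressor wear ← the secondary gearbox failure ← the gearbox leak ← the heat exchanger stall ← the exhaust sensor overheating ← the hydraulic pump fatigue crack.
A separate upstream branch: the bypass coupling wear ← the pump trip.
Each of those chain origins has no stated cause.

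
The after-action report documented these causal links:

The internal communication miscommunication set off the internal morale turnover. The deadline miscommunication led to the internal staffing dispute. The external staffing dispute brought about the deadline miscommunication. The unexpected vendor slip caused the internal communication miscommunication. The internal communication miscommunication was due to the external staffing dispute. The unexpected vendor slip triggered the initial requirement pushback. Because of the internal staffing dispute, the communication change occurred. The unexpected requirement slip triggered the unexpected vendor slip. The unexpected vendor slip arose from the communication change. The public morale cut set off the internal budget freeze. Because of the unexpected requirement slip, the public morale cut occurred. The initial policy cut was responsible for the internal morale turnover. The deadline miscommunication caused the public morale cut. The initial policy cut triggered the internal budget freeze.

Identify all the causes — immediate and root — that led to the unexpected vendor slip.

the communication change, the deadline miscommunication, the external staffing dispute, the internal staffing dispute, the unexpected requirement slip

Immediate causes of the unexpected vendor slip: the unexpected requirement slip, the communication change.
Further upstream: the external staffing dispute, the deadline miscommunication, the internal staffing dispute.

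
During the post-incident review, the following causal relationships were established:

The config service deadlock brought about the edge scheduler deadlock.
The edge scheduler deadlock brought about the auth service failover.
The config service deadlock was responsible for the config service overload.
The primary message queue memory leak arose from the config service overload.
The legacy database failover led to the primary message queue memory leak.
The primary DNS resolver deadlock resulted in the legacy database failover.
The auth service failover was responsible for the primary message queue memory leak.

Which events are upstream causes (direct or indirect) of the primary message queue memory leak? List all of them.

the auth service failover, the config service deadlock, the config service overload, the edge scheduler deadlock, the legacy database failover, the primary DNS resolver deadlock

Immediate causes of the primary message queue memory leak: the config service overload, the auth service failover, the legacy database failover.
Further upstream: the primary DNS resolver deadlock, the config service deadlock, the edge scheduler deadlock.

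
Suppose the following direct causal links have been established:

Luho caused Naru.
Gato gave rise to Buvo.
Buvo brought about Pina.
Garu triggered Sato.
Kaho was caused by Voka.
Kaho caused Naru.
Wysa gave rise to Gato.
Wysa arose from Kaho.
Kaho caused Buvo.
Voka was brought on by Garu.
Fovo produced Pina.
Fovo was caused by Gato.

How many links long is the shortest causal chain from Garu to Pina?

Shortest chain: Garu → Voka → Kaho → Buvo → Pina.

4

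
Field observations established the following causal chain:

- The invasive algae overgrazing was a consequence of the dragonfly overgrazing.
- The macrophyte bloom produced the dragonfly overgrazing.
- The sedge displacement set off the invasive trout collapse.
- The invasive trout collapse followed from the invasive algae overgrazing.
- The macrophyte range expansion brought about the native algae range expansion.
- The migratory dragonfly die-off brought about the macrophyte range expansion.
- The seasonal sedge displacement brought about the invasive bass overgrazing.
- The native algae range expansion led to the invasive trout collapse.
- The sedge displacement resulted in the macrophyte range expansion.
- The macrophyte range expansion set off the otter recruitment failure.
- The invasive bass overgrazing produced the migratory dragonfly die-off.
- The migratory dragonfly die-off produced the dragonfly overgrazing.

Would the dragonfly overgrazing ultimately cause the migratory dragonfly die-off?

No

The dragonfly overgrazing leads to the invasive algae overgrazing, the invasive trout collapse; the migratory dragonfly die-off is not among them.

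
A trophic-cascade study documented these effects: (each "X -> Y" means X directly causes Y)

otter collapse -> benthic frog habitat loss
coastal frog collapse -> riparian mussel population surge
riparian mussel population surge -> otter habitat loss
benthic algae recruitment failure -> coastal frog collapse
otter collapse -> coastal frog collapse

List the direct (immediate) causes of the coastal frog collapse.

the benthic algae recruitment failure, the otter collapse

the benthic algae recruitment failure, the otter collapse → the coastal frog collapse with nothing further upstream stated.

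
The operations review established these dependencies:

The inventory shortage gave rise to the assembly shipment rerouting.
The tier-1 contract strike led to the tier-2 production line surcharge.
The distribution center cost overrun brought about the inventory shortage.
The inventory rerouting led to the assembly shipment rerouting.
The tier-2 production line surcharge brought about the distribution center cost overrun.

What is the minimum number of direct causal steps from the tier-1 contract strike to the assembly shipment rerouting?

Shortest chain: the tier-1 contract strike → the tier-2 production line surcharge → the distribution center cost overrun → the inventory shortage → the assembly shipment rerouting.

4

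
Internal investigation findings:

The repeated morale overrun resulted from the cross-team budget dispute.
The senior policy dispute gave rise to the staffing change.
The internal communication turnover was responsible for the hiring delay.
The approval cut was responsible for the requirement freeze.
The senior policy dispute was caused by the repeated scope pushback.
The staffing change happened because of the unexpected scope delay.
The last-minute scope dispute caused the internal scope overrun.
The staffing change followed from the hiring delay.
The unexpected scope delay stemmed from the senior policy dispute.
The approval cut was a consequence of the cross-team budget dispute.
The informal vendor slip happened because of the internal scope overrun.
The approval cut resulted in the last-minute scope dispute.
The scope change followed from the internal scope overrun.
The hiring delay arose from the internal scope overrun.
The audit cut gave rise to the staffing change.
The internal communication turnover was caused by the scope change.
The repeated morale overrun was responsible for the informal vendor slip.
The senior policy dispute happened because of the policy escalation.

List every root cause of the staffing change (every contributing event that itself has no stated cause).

Tracing upstream from the staffing change: the staffing change ← the hiring delay ← the internal scope overrun ← the last-minute scope dispute ← the approval cut ← the cross-team budget dispute.
A separate upstream branch: the staffing change ← the senior policy dispute ← the repeated scope pushback.
A separate upstream branch: the staffing change ← the senior policy dispute ← the policy escalation.
A separate upstream branch: the staffing change ← the audit cut.
Each of those chain origins has no stated cause.

the audit cut, the cross-team budget dispute, the policy escalation, the repeated scope pushback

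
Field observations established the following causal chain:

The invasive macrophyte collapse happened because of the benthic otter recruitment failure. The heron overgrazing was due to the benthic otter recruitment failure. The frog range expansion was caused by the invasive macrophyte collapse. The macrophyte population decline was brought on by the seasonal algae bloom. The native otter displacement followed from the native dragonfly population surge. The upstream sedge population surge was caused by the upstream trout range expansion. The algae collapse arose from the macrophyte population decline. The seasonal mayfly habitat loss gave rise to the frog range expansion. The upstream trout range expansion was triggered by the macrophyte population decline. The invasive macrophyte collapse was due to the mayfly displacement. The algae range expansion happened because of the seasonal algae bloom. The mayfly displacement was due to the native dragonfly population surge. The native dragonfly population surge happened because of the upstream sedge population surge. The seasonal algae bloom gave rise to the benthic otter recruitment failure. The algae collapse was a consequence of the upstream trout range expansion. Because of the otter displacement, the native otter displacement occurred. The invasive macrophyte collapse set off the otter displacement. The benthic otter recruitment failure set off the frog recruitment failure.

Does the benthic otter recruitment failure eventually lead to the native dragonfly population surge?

No

The benthic otter recruitment failure leads to the frog recruitment failure, the invasive macrophyte collapse, the heron overgrazing, the otter displacement, the frog range expansion, the native otter displacement; the native dragonfly population surge is not among them.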